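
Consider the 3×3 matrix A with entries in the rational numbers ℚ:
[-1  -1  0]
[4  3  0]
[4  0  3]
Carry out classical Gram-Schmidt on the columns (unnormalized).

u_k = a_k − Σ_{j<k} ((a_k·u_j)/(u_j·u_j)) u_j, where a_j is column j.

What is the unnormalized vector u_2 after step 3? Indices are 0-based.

Step 1: u_0 = a_0 = (-1, 4, 4).
Step 2: u_1 = a_1 − (13/33)·u_0 = (-20/33, 47/33, -52/33).
Step 3: u_2 = a_2 − (4/11)·u_0 − (-156/161)·u_1 = (-36/161, -12/161, 3/161).

u_2 = (-36/161, -12/161, 3/161)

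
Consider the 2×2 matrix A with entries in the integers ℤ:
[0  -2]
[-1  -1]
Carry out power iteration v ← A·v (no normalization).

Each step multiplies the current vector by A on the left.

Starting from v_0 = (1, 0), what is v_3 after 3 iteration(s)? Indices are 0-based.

v_0 = (1, 0).
v_1 = A·v_0 = (0, -1).
v_2 = A·v_1 = (2, 1).
v_3 = A·v_2 = (-2, -3).

v_3 = (-2, -3)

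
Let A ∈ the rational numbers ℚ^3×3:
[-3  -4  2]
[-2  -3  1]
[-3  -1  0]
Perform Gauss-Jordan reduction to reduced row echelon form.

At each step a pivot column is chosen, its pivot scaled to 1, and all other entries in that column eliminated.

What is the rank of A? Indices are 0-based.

[1] R0 /= -3  ⇒  (1, 4/3, -2/3)
     R1 -= -2·R0  ⇒  (0, -1/3, -1/3)
     R2 -= -3·R0  ⇒  (0, 3, -2)
[2] R1 /= -1/3  ⇒  (0, 1, 1)
     R0 -= 4/3·R1  ⇒  (1, 0, -2)
     R2 -= 3·R1  ⇒  (0, 0, -5)
[3] R2 /= -5  ⇒  (0, 0, 1)
     R0 -= -2·R2  ⇒  (1, 0, 0)
     R1 -= 1·R2  ⇒  (0, 1, 0)

rank = 3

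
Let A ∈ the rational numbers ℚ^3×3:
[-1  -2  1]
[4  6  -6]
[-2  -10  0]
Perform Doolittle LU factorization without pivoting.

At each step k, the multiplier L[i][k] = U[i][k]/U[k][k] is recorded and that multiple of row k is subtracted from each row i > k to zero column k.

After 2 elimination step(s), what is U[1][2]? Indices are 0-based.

U[1][2] = -2

[col 0] pivot -1
  R1 -= -4*R0 → (0, -2, -2)  (L[1][0] := -4)
  R2 -= 2*R0 → (0, -6, -2)  (L[2][0] := 2)
[col 1] pivot -2
  R2 -= 3*R1 → (0, 0, 4)  (L[2][1] := 3)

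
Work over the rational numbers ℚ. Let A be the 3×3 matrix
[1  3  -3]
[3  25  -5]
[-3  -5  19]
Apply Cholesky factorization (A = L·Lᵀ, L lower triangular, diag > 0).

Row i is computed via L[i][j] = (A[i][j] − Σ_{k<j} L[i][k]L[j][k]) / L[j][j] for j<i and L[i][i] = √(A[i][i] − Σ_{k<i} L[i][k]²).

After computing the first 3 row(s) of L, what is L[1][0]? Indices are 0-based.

L[1][0] = 3

Step 1: L[0][0] = √(1) = 1.
  L[1][0] = (3) / L[0][0] = 3.
Step 2: L[1][1] = √(16) = 4.
  L[2][0] = (-3) / L[0][0] = -3.
  L[2][1] = (4) / L[1][1] = 1.
Step 3: L[2][2] = √(9) = 3.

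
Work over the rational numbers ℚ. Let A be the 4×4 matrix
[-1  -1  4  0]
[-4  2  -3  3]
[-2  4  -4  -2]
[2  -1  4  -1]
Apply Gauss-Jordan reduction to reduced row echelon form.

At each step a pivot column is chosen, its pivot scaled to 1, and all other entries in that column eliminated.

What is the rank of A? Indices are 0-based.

rank = 4

step 1: normalize row 0 (÷-1) = (1, 1, -4, 0)
  row 1: subtract -4×row0 = (0, 6, -19, 3)
  row 2: subtract -2×row0 = (0, 6, -12, -2)
  row 3: subtract 2×row0 = (0, -3, 12, -1)
step 2: normalize row 1 (÷6) = (0, 1, -19/6, 1/2)
  row 0: subtract 1×row1 = (1, 0, -5/6, -1/2)
  row 2: subtract 6×row1 = (0, 0, 7, -5)
  row 3: subtract -3×row1 = (0, 0, 5/2, 1/2)
step 3: normalize row 2 (÷7) = (0, 0, 1, -5/7)
  row 0: subtract -5/6×row2 = (1, 0, 0, -23/21)
  row 1: subtract -19/6×row2 = (0, 1, 0, -37/21)
  row 3: subtract 5/2×row2 = (0, 0, 0, 16/7)
step 4: normalize row 3 (÷16/7) = (0, 0, 0, 1)
  row 0: subtract -23/21×row3 = (1, 0, 0, 0)
  row 1: subtract -37/21×row3 = (0, 1, 0, 0)
  row 2: subtract -5/7×row3 = (0, 0, 1, 0)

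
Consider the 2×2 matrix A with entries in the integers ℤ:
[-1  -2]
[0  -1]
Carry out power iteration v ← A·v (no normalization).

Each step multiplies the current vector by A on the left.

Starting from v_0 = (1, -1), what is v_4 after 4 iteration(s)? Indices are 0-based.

v_4 = (-7, -1)

v_0 = (1, -1).
v_1 = A·v_0 = (1, 1).
v_2 = A·v_1 = (-3, -1).
v_3 = A·v_2 = (5, 1).
v_4 = A·v_3 = (-7, -1).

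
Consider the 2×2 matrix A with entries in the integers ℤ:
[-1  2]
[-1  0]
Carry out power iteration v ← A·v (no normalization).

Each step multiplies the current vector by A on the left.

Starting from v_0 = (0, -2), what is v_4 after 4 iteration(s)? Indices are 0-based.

v_4 = (-12, -4)

v_0 = (0, -2).
v_1 = A·v_0 = (-4, 0).
v_2 = A·v_1 = (4, 4).
v_3 = A·v_2 = (4, -4).
v_4 = A·v_3 = (-12, -4).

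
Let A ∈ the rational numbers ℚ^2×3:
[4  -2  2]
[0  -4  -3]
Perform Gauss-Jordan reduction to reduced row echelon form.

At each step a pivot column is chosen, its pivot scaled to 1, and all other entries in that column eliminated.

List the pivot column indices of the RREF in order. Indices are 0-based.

pivot columns: 0, 1

pivot(0,0)=4: scale R0 → (1, -1/2, 1/2)
pivot(1,1)=-4: scale R1 → (0, 1, 3/4)
  clear (0,1): R0 −= (-1/2)R1 → (1, 0, 7/8)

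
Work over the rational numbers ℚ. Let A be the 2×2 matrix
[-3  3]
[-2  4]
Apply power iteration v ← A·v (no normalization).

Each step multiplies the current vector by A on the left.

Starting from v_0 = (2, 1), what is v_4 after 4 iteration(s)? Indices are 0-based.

v_0 = (2, 1).
v_1 = A·v_0 = (-3, 0).
v_2 = A·v_1 = (9, 6).
v_3 = A·v_2 = (-9, 6).
v_4 = A·v_3 = (45, 42).

v_4 = (45, 42)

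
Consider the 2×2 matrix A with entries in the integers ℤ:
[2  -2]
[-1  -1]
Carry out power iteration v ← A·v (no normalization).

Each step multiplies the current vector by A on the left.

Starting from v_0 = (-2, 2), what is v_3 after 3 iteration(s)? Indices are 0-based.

v_0 = (-2, 2).
v_1 = A·v_0 = (-8, 0).
v_2 = A·v_1 = (-16, 8).
v_3 = A·v_2 = (-48, 8).

v_3 = (-48, 8)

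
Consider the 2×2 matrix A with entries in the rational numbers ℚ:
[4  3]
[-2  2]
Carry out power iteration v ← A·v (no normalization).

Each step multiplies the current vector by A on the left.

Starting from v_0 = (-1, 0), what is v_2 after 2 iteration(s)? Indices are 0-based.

v_2 = (-10, 12)

v_0 = (-1, 0).
v_1 = A·v_0 = (-4, 2).
v_2 = A·v_1 = (-10, 12).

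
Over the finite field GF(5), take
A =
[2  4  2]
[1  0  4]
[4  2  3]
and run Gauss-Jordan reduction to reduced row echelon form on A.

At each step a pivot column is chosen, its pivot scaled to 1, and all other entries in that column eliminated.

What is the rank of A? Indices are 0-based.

rank = 2

[1] R0 /= 2  ⇒  (1, 2, 1)
     R1 -= 1·R0  ⇒  (0, 3, 3)
     R2 -= 4·R0  ⇒  (0, 4, 4)
[2] R1 /= 3  ⇒  (0, 1, 1)
     R0 -= 2·R1  ⇒  (1, 0, 4)
     R2 -= 4·R1  ⇒  (0, 0, 0)
column 2 empty below row 2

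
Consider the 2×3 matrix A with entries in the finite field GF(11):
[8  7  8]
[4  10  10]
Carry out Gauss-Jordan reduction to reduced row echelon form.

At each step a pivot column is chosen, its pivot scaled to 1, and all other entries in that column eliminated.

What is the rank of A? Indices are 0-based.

pivot(0,0)=8: scale R0 → (1, 5, 1)
  clear (1,0): R1 −= (4)R0 → (0, 1, 6)
pivot(1,1)=1: scale R1 → (0, 1, 6)
  clear (0,1): R0 −= (5)R1 → (1, 0, 4)

rank = 2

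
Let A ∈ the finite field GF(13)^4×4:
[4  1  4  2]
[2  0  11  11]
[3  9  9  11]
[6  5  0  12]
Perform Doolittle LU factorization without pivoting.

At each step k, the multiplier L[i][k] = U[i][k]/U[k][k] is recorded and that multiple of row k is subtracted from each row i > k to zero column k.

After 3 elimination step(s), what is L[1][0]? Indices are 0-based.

L[1][0] = 7

k=0: U[0][0]=4
  eliminate (1,0): mult=7, new row 1: (0, 6, 9, 10); set L[1][0]=7
  eliminate (2,0): mult=4, new row 2: (0, 5, 6, 3); set L[2][0]=4
  eliminate (3,0): mult=8, new row 3: (0, 10, 7, 9); set L[3][0]=8
k=1: U[1][1]=6
  eliminate (2,1): mult=3, new row 2: (0, 0, 5, 12); set L[2][1]=3
  eliminate (3,1): mult=6, new row 3: (0, 0, 5, 1); set L[3][1]=6
k=2: U[2][2]=5
  eliminate (3,2): mult=1, new row 3: (0, 0, 0, 2); set L[3][2]=1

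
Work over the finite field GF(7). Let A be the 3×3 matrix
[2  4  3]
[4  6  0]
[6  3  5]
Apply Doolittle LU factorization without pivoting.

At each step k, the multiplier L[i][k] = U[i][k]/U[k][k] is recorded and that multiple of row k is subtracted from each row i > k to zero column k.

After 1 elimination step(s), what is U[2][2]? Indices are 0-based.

U[2][2] = 3

[col 0] pivot 2
  R1 -= 2*R0 → (0, 5, 1)  (L[1][0] := 2)
  R2 -= 3*R0 → (0, 5, 3)  (L[2][0] := 3)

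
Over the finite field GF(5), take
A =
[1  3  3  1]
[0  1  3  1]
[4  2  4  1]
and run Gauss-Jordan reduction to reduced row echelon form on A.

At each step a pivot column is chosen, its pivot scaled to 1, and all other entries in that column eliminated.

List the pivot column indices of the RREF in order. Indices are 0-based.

step 1: normalize row 0 (÷1) = (1, 3, 3, 1)
  row 2: subtract 4×row0 = (0, 0, 2, 2)
step 2: normalize row 1 (÷1) = (0, 1, 3, 1)
  row 0: subtract 3×row1 = (1, 0, 4, 3)
step 3: normalize row 2 (÷2) = (0, 0, 1, 1)
  row 0: subtract 4×row2 = (1, 0, 0, 4)
  row 1: subtract 3×row2 = (0, 1, 0, 3)

pivot columns: 0, 1, 2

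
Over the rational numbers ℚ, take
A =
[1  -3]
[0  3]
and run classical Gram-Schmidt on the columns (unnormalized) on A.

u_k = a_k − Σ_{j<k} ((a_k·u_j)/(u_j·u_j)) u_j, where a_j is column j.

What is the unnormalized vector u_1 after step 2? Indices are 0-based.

u_1 = (0, 3)

Step 1: u_0 = a_0 = (1, 0).
Step 2: u_1 = a_1 − (-3)·u_0 = (0, 3).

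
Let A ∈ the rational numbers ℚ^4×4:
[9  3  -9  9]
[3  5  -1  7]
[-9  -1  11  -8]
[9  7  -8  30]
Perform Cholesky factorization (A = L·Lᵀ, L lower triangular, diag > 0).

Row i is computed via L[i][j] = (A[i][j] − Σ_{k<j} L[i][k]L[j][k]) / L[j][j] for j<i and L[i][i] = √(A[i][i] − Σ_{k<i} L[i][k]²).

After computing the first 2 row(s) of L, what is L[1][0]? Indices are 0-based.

L[1][0] = 1

Step 1: L[0][0] = √(9) = 3.
  L[1][0] = (3) / L[0][0] = 1.
Step 2: L[1][1] = √(4) = 2.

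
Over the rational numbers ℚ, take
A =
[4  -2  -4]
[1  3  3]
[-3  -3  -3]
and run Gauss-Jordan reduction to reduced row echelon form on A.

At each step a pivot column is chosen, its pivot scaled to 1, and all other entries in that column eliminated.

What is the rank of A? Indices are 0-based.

step 1: normalize row 0 (÷4) = (1, -1/2, -1)
  row 1: subtract 1×row0 = (0, 7/2, 4)
  row 2: subtract -3×row0 = (0, -9/2, -6)
step 2: normalize row 1 (÷7/2) = (0, 1, 8/7)
  row 0: subtract -1/2×row1 = (1, 0, -3/7)
  row 2: subtract -9/2×row1 = (0, 0, -6/7)
step 3: normalize row 2 (÷-6/7) = (0, 0, 1)
  row 0: subtract -3/7×row2 = (1, 0, 0)
  row 1: subtract 8/7×row2 = (0, 1, 0)

rank = 3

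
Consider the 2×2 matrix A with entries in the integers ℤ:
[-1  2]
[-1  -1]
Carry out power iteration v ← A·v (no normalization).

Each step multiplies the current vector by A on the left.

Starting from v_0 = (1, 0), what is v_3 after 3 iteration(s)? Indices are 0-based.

v_0 = (1, 0).
v_1 = A·v_0 = (-1, -1).
v_2 = A·v_1 = (-1, 2).
v_3 = A·v_2 = (5, -1).

v_3 = (5, -1)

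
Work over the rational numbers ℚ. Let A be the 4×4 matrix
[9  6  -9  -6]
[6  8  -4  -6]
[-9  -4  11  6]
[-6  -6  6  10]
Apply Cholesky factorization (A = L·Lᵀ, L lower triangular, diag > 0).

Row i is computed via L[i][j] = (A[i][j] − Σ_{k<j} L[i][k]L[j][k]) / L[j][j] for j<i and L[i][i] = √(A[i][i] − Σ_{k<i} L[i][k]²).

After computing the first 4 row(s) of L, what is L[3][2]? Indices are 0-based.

L[3][2] = 1

Step 1: L[0][0] = √(9) = 3.
  L[1][0] = (6) / L[0][0] = 2.
Step 2: L[1][1] = √(4) = 2.
  L[2][0] = (-9) / L[0][0] = -3.
  L[2][1] = (2) / L[1][1] = 1.
Step 3: L[2][2] = √(1) = 1.
  L[3][0] = (-6) / L[0][0] = -2.
  L[3][1] = (-2) / L[1][1] = -1.
  L[3][2] = (1) / L[2][2] = 1.
Step 4: L[3][3] = √(4) = 2.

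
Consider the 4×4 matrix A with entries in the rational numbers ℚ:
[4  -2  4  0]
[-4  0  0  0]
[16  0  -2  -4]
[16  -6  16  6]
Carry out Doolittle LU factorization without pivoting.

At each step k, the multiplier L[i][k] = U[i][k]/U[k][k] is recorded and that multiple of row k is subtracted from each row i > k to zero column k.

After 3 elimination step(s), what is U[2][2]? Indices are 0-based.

[col 0] pivot 4
  R1 -= -1*R0 → (0, -2, 4, 0)  (L[1][0] := -1)
  R2 -= 4*R0 → (0, 8, -18, -4)  (L[2][0] := 4)
  R3 -= 4*R0 → (0, 2, 0, 6)  (L[3][0] := 4)
[col 1] pivot -2
  R2 -= -4*R1 → (0, 0, -2, -4)  (L[2][1] := -4)
  R3 -= -1*R1 → (0, 0, 4, 6)  (L[3][1] := -1)
[col 2] pivot -2
  R3 -= -2*R2 → (0, 0, 0, -2)  (L[3][2] := -2)

U[2][2] = -2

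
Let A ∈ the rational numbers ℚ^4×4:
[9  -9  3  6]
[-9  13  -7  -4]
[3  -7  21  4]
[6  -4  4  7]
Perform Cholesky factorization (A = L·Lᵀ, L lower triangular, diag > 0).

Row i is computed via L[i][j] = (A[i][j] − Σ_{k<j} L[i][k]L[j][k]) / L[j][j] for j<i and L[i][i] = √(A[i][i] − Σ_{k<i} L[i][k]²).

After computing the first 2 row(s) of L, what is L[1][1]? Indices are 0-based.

L[1][1] = 2

Step 1: L[0][0] = √(9) = 3.
  L[1][0] = (-9) / L[0][0] = -3.
Step 2: L[1][1] = √(4) = 2.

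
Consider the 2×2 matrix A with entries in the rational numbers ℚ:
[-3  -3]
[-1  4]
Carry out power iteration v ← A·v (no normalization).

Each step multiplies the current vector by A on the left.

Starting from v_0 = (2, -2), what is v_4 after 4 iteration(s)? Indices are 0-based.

v_0 = (2, -2).
v_1 = A·v_0 = (0, -10).
v_2 = A·v_1 = (30, -40).
v_3 = A·v_2 = (30, -190).
v_4 = A·v_3 = (480, -790).

v_4 = (480, -790)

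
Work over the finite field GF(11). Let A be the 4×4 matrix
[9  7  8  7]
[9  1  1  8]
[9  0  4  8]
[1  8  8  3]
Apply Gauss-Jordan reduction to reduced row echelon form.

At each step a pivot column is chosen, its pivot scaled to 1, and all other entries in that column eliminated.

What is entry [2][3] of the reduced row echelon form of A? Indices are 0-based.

pivot(0,0)=9: scale R0 → (1, 2, 7, 2)
  clear (1,0): R1 −= (9)R0 → (0, 5, 4, 1)
  clear (2,0): R2 −= (9)R0 → (0, 4, 7, 1)
  clear (3,0): R3 −= (1)R0 → (0, 6, 1, 1)
pivot(1,1)=5: scale R1 → (0, 1, 3, 9)
  clear (0,1): R0 −= (2)R1 → (1, 0, 1, 6)
  clear (2,1): R2 −= (4)R1 → (0, 0, 6, 9)
  clear (3,1): R3 −= (6)R1 → (0, 0, 5, 2)
pivot(2,2)=6: scale R2 → (0, 0, 1, 7)
  clear (0,2): R0 −= (1)R2 → (1, 0, 0, 10)
  clear (1,2): R1 −= (3)R2 → (0, 1, 0, 10)
  clear (3,2): R3 −= (5)R2 → (0, 0, 0, 0)
col 3: no nonzero at/below row 3; advance.

M[2][3] = 7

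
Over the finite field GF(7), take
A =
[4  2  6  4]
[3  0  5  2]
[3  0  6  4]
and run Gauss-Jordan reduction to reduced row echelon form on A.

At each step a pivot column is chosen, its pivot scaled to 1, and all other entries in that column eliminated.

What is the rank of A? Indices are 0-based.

rank = 3

step 1: normalize row 0 (÷4) = (1, 4, 5, 1)
  row 1: subtract 3×row0 = (0, 2, 4, 6)
  row 2: subtract 3×row0 = (0, 2, 5, 1)
step 2: normalize row 1 (÷2) = (0, 1, 2, 3)
  row 0: subtract 4×row1 = (1, 0, 4, 3)
  row 2: subtract 2×row1 = (0, 0, 1, 2)
step 3: normalize row 2 (÷1) = (0, 0, 1, 2)
  row 0: subtract 4×row2 = (1, 0, 0, 2)
  row 1: subtract 2×row2 = (0, 1, 0, 6)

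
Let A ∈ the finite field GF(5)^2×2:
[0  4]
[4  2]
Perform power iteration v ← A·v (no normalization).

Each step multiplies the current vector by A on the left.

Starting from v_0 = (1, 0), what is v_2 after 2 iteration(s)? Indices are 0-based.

v_2 = (1, 3)

v_0 = (1, 0).
v_1 = A·v_0 = (0, 4).
v_2 = A·v_1 = (1, 3).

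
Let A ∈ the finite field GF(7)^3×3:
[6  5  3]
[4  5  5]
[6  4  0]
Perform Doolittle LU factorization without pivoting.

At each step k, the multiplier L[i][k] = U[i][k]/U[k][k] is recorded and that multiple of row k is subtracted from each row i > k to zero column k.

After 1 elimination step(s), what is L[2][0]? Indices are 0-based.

L[2][0] = 1

k=0: U[0][0]=6
  eliminate (1,0): mult=3, new row 1: (0, 4, 3); set L[1][0]=3
  eliminate (2,0): mult=1, new row 2: (0, 6, 4); set L[2][0]=1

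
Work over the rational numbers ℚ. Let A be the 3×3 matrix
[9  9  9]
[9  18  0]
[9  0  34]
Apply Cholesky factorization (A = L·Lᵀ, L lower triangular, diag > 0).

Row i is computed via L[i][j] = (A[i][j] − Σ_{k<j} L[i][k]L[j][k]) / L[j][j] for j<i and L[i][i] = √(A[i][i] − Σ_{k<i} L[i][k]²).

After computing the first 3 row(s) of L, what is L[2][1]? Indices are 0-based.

Step 1: L[0][0] = √(9) = 3.
  L[1][0] = (9) / L[0][0] = 3.
Step 2: L[1][1] = √(9) = 3.
  L[2][0] = (9) / L[0][0] = 3.
  L[2][1] = (-9) / L[1][1] = -3.
Step 3: L[2][2] = √(16) = 4.

L[2][1] = -3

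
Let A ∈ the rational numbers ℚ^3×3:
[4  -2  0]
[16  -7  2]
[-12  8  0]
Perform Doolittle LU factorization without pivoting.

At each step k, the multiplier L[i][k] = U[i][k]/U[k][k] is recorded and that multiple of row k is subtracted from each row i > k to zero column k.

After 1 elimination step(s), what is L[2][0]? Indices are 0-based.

L[2][0] = -3

Step 1: pivot at (0,0) is 4.
  row1 ← row1 − (4)·row0  ⇒  L[1][0]=4, U row1=(0, 1, 2)
  row2 ← row2 − (-3)·row0  ⇒  L[2][0]=-3, U row2=(0, 2, 0)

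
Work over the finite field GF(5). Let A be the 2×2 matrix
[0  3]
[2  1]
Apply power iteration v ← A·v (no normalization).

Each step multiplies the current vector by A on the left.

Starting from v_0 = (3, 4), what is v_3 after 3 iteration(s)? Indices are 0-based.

v_3 = (2, 4)

v_0 = (3, 4).
v_1 = A·v_0 = (2, 0).
v_2 = A·v_1 = (0, 4).
v_3 = A·v_2 = (2, 4).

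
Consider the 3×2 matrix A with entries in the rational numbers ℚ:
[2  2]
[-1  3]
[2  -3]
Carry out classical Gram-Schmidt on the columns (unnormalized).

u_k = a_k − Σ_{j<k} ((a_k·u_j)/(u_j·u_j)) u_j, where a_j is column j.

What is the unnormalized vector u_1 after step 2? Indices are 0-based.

Step 1: u_0 = a_0 = (2, -1, 2).
Step 2: u_1 = a_1 − (-5/9)·u_0 = (28/9, 22/9, -17/9).

u_1 = (28/9, 22/9, -17/9)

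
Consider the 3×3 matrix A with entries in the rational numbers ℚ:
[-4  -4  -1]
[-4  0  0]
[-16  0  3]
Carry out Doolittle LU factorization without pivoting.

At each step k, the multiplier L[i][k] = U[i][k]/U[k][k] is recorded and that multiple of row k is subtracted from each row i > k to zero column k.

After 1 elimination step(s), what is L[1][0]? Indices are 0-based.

Step 1: pivot at (0,0) is -4.
  row1 ← row1 − (1)·row0  ⇒  L[1][0]=1, U row1=(0, 4, 1)
  row2 ← row2 − (4)·row0  ⇒  L[2][0]=4, U row2=(0, 16, 7)

L[1][0] = 1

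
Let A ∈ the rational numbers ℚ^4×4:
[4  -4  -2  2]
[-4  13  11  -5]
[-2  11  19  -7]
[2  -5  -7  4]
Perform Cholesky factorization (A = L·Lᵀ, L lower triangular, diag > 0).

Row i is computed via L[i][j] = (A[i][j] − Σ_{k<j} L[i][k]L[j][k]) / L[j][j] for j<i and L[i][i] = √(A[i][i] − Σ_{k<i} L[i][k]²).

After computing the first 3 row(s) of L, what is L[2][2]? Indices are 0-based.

Step 1: L[0][0] = √(4) = 2.
  L[1][0] = (-4) / L[0][0] = -2.
Step 2: L[1][1] = √(9) = 3.
  L[2][0] = (-2) / L[0][0] = -1.
  L[2][1] = (9) / L[1][1] = 3.
Step 3: L[2][2] = √(9) = 3.

L[2][2] = 3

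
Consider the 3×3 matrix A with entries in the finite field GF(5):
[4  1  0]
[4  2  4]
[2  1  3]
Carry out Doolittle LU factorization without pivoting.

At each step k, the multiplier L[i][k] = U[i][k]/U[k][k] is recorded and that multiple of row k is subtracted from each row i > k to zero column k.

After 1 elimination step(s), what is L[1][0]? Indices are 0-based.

[col 0] pivot 4
  R1 -= 1*R0 → (0, 1, 4)  (L[1][0] := 1)
  R2 -= 3*R0 → (0, 3, 3)  (L[2][0] := 3)

L[1][0] = 1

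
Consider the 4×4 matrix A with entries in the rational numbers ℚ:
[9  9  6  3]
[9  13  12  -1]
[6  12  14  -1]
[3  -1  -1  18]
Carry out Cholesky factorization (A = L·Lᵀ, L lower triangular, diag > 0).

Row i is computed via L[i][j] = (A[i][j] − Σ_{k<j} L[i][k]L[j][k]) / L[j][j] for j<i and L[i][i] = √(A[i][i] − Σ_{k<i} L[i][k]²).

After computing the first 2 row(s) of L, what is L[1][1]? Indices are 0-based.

L[1][1] = 2

Step 1: L[0][0] = √(9) = 3.
  L[1][0] = (9) / L[0][0] = 3.
Step 2: L[1][1] = √(4) = 2.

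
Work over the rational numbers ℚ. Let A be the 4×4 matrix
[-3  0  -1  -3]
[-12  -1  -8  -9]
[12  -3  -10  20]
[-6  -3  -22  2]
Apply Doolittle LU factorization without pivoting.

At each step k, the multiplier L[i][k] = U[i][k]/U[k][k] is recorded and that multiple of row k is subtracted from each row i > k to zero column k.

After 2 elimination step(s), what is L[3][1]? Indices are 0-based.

L[3][1] = 3

[col 0] pivot -3
  R1 -= 4*R0 → (0, -1, -4, 3)  (L[1][0] := 4)
  R2 -= -4*R0 → (0, -3, -14, 8)  (L[2][0] := -4)
  R3 -= 2*R0 → (0, -3, -20, 8)  (L[3][0] := 2)
[col 1] pivot -1
  R2 -= 3*R1 → (0, 0, -2, -1)  (L[2][1] := 3)
  R3 -= 3*R1 → (0, 0, -8, -1)  (L[3][1] := 3)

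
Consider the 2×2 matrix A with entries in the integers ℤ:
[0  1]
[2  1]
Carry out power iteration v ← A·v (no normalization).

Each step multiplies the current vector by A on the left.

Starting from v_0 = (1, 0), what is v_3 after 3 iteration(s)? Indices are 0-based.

v_0 = (1, 0).
v_1 = A·v_0 = (0, 2).
v_2 = A·v_1 = (2, 2).
v_3 = A·v_2 = (2, 6).

v_3 = (2, 6)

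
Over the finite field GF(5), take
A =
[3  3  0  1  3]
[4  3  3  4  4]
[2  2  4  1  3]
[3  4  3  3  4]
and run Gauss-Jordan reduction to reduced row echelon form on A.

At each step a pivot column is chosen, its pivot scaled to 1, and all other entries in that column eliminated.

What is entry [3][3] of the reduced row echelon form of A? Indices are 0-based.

[1] R0 /= 3  ⇒  (1, 1, 0, 2, 1)
     R1 -= 4·R0  ⇒  (0, 4, 3, 1, 0)
     R2 -= 2·R0  ⇒  (0, 0, 4, 2, 1)
     R3 -= 3·R0  ⇒  (0, 1, 3, 2, 1)
[2] R1 /= 4  ⇒  (0, 1, 2, 4, 0)
     R0 -= 1·R1  ⇒  (1, 0, 3, 3, 1)
     R3 -= 1·R1  ⇒  (0, 0, 1, 3, 1)
[3] R2 /= 4  ⇒  (0, 0, 1, 3, 4)
     R0 -= 3·R2  ⇒  (1, 0, 0, 4, 4)
     R1 -= 2·R2  ⇒  (0, 1, 0, 3, 2)
     R3 -= 1·R2  ⇒  (0, 0, 0, 0, 2)
column 3 empty below row 3
[4] R3 /= 2  ⇒  (0, 0, 0, 0, 1)
     R0 -= 4·R3  ⇒  (1, 0, 0, 4, 0)
     R1 -= 2·R3  ⇒  (0, 1, 0, 3, 0)
     R2 -= 4·R3  ⇒  (0, 0, 1, 3, 0)

M[3][3] = 0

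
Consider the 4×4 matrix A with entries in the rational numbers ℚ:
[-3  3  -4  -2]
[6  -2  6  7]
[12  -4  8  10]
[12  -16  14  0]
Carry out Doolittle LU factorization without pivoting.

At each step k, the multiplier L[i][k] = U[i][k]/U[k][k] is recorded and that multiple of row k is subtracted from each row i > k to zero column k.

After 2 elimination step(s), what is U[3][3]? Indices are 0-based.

[col 0] pivot -3
  R1 -= -2*R0 → (0, 4, -2, 3)  (L[1][0] := -2)
  R2 -= -4*R0 → (0, 8, -8, 2)  (L[2][0] := -4)
  R3 -= -4*R0 → (0, -4, -2, -8)  (L[3][0] := -4)
[col 1] pivot 4
  R2 -= 2*R1 → (0, 0, -4, -4)  (L[2][1] := 2)
  R3 -= -1*R1 → (0, 0, -4, -5)  (L[3][1] := -1)

U[3][3] = -5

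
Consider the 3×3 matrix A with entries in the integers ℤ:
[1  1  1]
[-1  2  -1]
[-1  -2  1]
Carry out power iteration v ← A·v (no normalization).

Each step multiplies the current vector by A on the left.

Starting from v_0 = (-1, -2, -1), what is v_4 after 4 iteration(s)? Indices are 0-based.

v_0 = (-1, -2, -1).
v_1 = A·v_0 = (-4, -2, 4).
v_2 = A·v_1 = (-2, -4, 12).
v_3 = A·v_2 = (6, -18, 22).
v_4 = A·v_3 = (10, -64, 52).

v_4 = (10, -64, 52)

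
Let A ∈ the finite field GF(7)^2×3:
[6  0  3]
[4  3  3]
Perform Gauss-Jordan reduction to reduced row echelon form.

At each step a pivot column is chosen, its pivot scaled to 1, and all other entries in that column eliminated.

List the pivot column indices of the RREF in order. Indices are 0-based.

pivot columns: 0, 1

pivot(0,0)=6: scale R0 → (1, 0, 4)
  clear (1,0): R1 −= (4)R0 → (0, 3, 1)
pivot(1,1)=3: scale R1 → (0, 1, 5)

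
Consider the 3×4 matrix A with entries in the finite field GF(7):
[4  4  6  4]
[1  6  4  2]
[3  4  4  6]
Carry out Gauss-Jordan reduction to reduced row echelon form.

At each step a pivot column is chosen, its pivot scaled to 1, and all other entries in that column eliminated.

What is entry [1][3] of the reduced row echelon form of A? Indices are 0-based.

pivot(0,0)=4: scale R0 → (1, 1, 5, 1)
  clear (1,0): R1 −= (1)R0 → (0, 5, 6, 1)
  clear (2,0): R2 −= (3)R0 → (0, 1, 3, 3)
pivot(1,1)=5: scale R1 → (0, 1, 4, 3)
  clear (0,1): R0 −= (1)R1 → (1, 0, 1, 5)
  clear (2,1): R2 −= (1)R1 → (0, 0, 6, 0)
pivot(2,2)=6: scale R2 → (0, 0, 1, 0)
  clear (0,2): R0 −= (1)R2 → (1, 0, 0, 5)
  clear (1,2): R1 −= (4)R2 → (0, 1, 0, 3)

M[1][3] = 3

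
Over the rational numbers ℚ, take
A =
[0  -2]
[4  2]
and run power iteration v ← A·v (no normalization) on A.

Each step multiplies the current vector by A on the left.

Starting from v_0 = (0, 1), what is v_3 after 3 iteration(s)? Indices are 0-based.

v_3 = (8, -24)

v_0 = (0, 1).
v_1 = A·v_0 = (-2, 2).
v_2 = A·v_1 = (-4, -4).
v_3 = A·v_2 = (8, -24).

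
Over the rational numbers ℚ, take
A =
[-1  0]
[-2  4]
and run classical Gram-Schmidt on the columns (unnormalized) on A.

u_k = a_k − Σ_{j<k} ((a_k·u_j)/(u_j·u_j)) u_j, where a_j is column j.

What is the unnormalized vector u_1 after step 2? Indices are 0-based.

Step 1: u_0 = a_0 = (-1, -2).
Step 2: u_1 = a_1 − (-8/5)·u_0 = (-8/5, 4/5).

u_1 = (-8/5, 4/5)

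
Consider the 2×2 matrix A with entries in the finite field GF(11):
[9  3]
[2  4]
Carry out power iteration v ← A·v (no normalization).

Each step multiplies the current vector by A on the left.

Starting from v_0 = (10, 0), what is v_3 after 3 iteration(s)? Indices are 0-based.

v_3 = (8, 8)

v_0 = (10, 0).
v_1 = A·v_0 = (2, 9).
v_2 = A·v_1 = (1, 7).
v_3 = A·v_2 = (8, 8).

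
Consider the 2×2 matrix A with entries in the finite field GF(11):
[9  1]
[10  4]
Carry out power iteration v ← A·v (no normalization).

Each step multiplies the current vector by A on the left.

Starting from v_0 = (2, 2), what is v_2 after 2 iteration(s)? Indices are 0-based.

v_2 = (10, 4)

v_0 = (2, 2).
v_1 = A·v_0 = (9, 6).
v_2 = A·v_1 = (10, 4).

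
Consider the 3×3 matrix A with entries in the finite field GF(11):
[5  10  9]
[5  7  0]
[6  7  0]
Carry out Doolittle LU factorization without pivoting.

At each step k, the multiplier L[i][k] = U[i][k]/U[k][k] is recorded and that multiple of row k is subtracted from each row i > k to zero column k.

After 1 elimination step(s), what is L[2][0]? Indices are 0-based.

Step 1: pivot at (0,0) is 5.
  row1 ← row1 − (1)·row0  ⇒  L[1][0]=1, U row1=(0, 8, 2)
  row2 ← row2 − (10)·row0  ⇒  L[2][0]=10, U row2=(0, 6, 9)

L[2][0] = 10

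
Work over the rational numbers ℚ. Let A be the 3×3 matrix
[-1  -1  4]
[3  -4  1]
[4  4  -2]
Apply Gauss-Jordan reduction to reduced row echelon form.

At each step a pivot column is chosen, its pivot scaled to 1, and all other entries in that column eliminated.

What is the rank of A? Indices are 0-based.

step 1: normalize row 0 (÷-1) = (1, 1, -4)
  row 1: subtract 3×row0 = (0, -7, 13)
  row 2: subtract 4×row0 = (0, 0, 14)
step 2: normalize row 1 (÷-7) = (0, 1, -13/7)
  row 0: subtract 1×row1 = (1, 0, -15/7)
step 3: normalize row 2 (÷14) = (0, 0, 1)
  row 0: subtract -15/7×row2 = (1, 0, 0)
  row 1: subtract -13/7×row2 = (0, 1, 0)

rank = 3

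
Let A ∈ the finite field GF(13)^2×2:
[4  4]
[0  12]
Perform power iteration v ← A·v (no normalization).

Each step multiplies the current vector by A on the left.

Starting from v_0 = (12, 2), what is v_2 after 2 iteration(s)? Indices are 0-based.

v_0 = (12, 2).
v_1 = A·v_0 = (4, 11).
v_2 = A·v_1 = (8, 2).

v_2 = (8, 2)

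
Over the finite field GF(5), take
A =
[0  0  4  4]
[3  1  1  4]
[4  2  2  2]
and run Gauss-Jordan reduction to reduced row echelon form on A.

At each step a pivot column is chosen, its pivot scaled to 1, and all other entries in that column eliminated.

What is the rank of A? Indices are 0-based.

[1] R0 <-> R1
[1] R0 /= 3  ⇒  (1, 2, 2, 3)
     R2 -= 4·R0  ⇒  (0, 4, 4, 0)
[2] R1 <-> R2
[2] R1 /= 4  ⇒  (0, 1, 1, 0)
     R0 -= 2·R1  ⇒  (1, 0, 0, 3)
[3] R2 /= 4  ⇒  (0, 0, 1, 1)
     R1 -= 1·R2  ⇒  (0, 1, 0, 4)

rank = 3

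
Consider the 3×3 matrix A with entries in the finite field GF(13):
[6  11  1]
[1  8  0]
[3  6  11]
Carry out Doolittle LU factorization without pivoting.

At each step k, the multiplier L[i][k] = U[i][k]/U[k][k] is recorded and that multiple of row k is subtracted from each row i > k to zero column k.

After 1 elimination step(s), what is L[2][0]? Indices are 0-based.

L[2][0] = 7

k=0: U[0][0]=6
  eliminate (1,0): mult=11, new row 1: (0, 4, 2); set L[1][0]=11
  eliminate (2,0): mult=7, new row 2: (0, 7, 4); set L[2][0]=7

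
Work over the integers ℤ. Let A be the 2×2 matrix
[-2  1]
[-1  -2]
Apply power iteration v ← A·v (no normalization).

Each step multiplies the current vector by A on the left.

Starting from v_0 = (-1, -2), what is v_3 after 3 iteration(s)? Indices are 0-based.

v_3 = (-20, 15)

v_0 = (-1, -2).
v_1 = A·v_0 = (0, 5).
v_2 = A·v_1 = (5, -10).
v_3 = A·v_2 = (-20, 15).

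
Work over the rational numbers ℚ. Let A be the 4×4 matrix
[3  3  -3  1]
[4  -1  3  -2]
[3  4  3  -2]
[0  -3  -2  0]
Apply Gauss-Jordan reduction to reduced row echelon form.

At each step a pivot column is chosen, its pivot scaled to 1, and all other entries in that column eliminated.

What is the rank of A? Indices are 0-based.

rank = 4

step 1: normalize row 0 (÷3) = (1, 1, -1, 1/3)
  row 1: subtract 4×row0 = (0, -5, 7, -10/3)
  row 2: subtract 3×row0 = (0, 1, 6, -3)
step 2: normalize row 1 (÷-5) = (0, 1, -7/5, 2/3)
  row 0: subtract 1×row1 = (1, 0, 2/5, -1/3)
  row 2: subtract 1×row1 = (0, 0, 37/5, -11/3)
  row 3: subtract -3×row1 = (0, 0, -31/5, 2)
step 3: normalize row 2 (÷37/5) = (0, 0, 1, -55/111)
  row 0: subtract 2/5×row2 = (1, 0, 0, -5/37)
  row 1: subtract -7/5×row2 = (0, 1, 0, -1/37)
  row 3: subtract -31/5×row2 = (0, 0, 0, -119/111)
step 4: normalize row 3 (÷-119/111) = (0, 0, 0, 1)
  row 0: subtract -5/37×row3 = (1, 0, 0, 0)
  row 1: subtract -1/37×row3 = (0, 1, 0, 0)
  row 2: subtract -55/111×row3 = (0, 0, 1, 0)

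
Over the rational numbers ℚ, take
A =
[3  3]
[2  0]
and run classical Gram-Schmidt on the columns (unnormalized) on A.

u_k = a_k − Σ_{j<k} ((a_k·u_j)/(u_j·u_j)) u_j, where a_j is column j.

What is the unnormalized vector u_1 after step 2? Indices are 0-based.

Step 1: u_0 = a_0 = (3, 2).
Step 2: u_1 = a_1 − (9/13)·u_0 = (12/13, -18/13).

u_1 = (12/13, -18/13)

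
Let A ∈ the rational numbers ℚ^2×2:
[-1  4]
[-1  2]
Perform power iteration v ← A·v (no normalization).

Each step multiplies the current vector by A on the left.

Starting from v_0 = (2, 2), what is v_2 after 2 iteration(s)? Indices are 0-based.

v_0 = (2, 2).
v_1 = A·v_0 = (6, 2).
v_2 = A·v_1 = (2, -2).

v_2 = (2, -2)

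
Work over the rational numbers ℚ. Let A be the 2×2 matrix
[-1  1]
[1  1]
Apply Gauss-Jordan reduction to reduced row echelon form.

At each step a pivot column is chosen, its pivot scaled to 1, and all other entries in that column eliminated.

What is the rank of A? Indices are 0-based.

rank = 2

[1] R0 /= -1  ⇒  (1, -1)
     R1 -= 1·R0  ⇒  (0, 2)
[2] R1 /= 2  ⇒  (0, 1)
     R0 -= -1·R1  ⇒  (1, 0)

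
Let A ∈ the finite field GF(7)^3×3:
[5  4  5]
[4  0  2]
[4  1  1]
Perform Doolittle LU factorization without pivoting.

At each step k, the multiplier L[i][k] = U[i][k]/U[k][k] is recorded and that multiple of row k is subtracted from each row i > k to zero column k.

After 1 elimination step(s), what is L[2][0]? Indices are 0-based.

L[2][0] = 5

Step 1: pivot at (0,0) is 5.
  row1 ← row1 − (5)·row0  ⇒  L[1][0]=5, U row1=(0, 1, 5)
  row2 ← row2 − (5)·row0  ⇒  L[2][0]=5, U row2=(0, 2, 4)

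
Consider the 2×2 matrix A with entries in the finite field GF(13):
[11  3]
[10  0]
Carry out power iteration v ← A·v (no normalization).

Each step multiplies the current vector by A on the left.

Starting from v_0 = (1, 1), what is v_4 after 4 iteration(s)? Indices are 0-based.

v_4 = (8, 0)

v_0 = (1, 1).
v_1 = A·v_0 = (1, 10).
v_2 = A·v_1 = (2, 10).
v_3 = A·v_2 = (0, 7).
v_4 = A·v_3 = (8, 0).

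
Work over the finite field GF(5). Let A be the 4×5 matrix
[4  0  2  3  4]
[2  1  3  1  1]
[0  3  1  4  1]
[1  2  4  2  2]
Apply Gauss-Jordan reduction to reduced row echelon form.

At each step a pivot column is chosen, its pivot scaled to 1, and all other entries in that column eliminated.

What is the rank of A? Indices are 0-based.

[1] R0 /= 4  ⇒  (1, 0, 3, 2, 1)
     R1 -= 2·R0  ⇒  (0, 1, 2, 2, 4)
     R3 -= 1·R0  ⇒  (0, 2, 1, 0, 1)
[2] R1 /= 1  ⇒  (0, 1, 2, 2, 4)
     R2 -= 3·R1  ⇒  (0, 0, 0, 3, 4)
     R3 -= 2·R1  ⇒  (0, 0, 2, 1, 3)
[3] R2 <-> R3
[3] R2 /= 2  ⇒  (0, 0, 1, 3, 4)
     R0 -= 3·R2  ⇒  (1, 0, 0, 3, 4)
     R1 -= 2·R2  ⇒  (0, 1, 0, 1, 1)
[4] R3 /= 3  ⇒  (0, 0, 0, 1, 3)
     R0 -= 3·R3  ⇒  (1, 0, 0, 0, 0)
     R1 -= 1·R3  ⇒  (0, 1, 0, 0, 3)
     R2 -= 3·R3  ⇒  (0, 0, 1, 0, 0)

rank = 4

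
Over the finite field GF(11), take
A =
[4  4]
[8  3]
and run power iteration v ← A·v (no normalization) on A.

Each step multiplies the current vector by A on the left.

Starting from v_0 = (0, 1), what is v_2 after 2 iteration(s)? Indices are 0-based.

v_2 = (6, 8)

v_0 = (0, 1).
v_1 = A·v_0 = (4, 3).
v_2 = A·v_1 = (6, 8).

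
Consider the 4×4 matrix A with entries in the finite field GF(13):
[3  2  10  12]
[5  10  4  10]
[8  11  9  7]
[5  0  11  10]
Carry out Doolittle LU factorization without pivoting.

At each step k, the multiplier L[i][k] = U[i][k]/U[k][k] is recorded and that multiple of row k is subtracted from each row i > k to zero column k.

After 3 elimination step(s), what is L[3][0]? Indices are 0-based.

k=0: U[0][0]=3
  eliminate (1,0): mult=6, new row 1: (0, 11, 9, 3); set L[1][0]=6
  eliminate (2,0): mult=7, new row 2: (0, 10, 4, 1); set L[2][0]=7
  eliminate (3,0): mult=6, new row 3: (0, 1, 3, 3); set L[3][0]=6
k=1: U[1][1]=11
  eliminate (2,1): mult=8, new row 2: (0, 0, 10, 3); set L[2][1]=8
  eliminate (3,1): mult=6, new row 3: (0, 0, 1, 11); set L[3][1]=6
k=2: U[2][2]=10
  eliminate (3,2): mult=4, new row 3: (0, 0, 0, 12); set L[3][2]=4

L[3][0] = 6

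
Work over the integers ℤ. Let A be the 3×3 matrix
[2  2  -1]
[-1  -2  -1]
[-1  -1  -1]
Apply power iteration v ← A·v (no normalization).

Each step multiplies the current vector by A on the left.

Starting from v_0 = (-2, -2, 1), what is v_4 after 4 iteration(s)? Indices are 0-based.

v_0 = (-2, -2, 1).
v_1 = A·v_0 = (-9, 5, 3).
v_2 = A·v_1 = (-11, -4, 1).
v_3 = A·v_2 = (-31, 18, 14).
v_4 = A·v_3 = (-40, -19, -1).

v_4 = (-40, -19, -1)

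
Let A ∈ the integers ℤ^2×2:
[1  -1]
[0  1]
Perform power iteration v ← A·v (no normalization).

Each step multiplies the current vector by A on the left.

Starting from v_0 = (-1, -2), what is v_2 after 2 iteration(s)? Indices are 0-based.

v_2 = (3, -2)

v_0 = (-1, -2).
v_1 = A·v_0 = (1, -2).
v_2 = A·v_1 = (3, -2).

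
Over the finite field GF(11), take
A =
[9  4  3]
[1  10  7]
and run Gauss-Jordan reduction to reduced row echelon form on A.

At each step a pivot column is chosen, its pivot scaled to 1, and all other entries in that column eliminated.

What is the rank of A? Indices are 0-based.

step 1: normalize row 0 (÷9) = (1, 9, 4)
  row 1: subtract 1×row0 = (0, 1, 3)
step 2: normalize row 1 (÷1) = (0, 1, 3)
  row 0: subtract 9×row1 = (1, 0, 10)

rank = 2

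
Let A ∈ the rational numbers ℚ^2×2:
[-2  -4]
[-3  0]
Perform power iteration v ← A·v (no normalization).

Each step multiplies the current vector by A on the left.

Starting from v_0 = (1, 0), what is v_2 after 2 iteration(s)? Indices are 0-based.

v_2 = (16, 6)

v_0 = (1, 0).
v_1 = A·v_0 = (-2, -3).
v_2 = A·v_1 = (16, 6).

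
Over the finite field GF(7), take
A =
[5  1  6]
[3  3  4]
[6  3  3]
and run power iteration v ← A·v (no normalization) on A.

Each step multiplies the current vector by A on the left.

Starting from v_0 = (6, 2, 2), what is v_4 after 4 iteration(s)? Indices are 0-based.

v_0 = (6, 2, 2).
v_1 = A·v_0 = (2, 4, 6).
v_2 = A·v_1 = (1, 0, 0).
v_3 = A·v_2 = (5, 3, 6).
v_4 = A·v_3 = (1, 6, 1).

v_4 = (1, 6, 1)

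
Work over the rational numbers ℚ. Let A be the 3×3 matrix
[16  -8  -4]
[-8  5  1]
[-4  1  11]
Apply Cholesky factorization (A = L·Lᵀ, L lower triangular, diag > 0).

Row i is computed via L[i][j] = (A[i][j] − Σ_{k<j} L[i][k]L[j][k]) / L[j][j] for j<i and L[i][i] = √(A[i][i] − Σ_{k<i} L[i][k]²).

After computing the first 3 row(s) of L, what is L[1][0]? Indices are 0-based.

L[1][0] = -2

Step 1: L[0][0] = √(16) = 4.
  L[1][0] = (-8) / L[0][0] = -2.
Step 2: L[1][1] = √(1) = 1.
  L[2][0] = (-4) / L[0][0] = -1.
  L[2][1] = (-1) / L[1][1] = -1.
Step 3: L[2][2] = √(9) = 3.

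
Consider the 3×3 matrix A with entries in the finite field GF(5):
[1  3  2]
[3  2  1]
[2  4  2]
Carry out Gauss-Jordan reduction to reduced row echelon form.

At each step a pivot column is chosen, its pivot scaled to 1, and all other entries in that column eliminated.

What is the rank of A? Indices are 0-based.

[1] R0 /= 1  ⇒  (1, 3, 2)
     R1 -= 3·R0  ⇒  (0, 3, 0)
     R2 -= 2·R0  ⇒  (0, 3, 3)
[2] R1 /= 3  ⇒  (0, 1, 0)
     R0 -= 3·R1  ⇒  (1, 0, 2)
     R2 -= 3·R1  ⇒  (0, 0, 3)
[3] R2 /= 3  ⇒  (0, 0, 1)
     R0 -= 2·R2  ⇒  (1, 0, 0)

rank = 3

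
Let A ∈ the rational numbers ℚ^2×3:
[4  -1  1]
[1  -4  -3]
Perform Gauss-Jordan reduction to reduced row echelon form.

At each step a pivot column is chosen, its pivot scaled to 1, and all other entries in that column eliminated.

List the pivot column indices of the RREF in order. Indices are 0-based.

pivot(0,0)=4: scale R0 → (1, -1/4, 1/4)
  clear (1,0): R1 −= (1)R0 → (0, -15/4, -13/4)
pivot(1,1)=-15/4: scale R1 → (0, 1, 13/15)
  clear (0,1): R0 −= (-1/4)R1 → (1, 0, 7/15)

pivot columns: 0, 1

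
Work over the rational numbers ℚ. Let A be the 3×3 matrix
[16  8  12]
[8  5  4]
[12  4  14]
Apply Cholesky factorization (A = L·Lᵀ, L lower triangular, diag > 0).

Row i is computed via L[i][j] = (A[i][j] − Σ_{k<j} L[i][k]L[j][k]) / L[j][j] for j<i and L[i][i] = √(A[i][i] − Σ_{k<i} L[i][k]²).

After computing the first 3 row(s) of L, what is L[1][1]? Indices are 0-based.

L[1][1] = 1

Step 1: L[0][0] = √(16) = 4.
  L[1][0] = (8) / L[0][0] = 2.
Step 2: L[1][1] = √(1) = 1.
  L[2][0] = (12) / L[0][0] = 3.
  L[2][1] = (-2) / L[1][1] = -2.
Step 3: L[2][2] = √(1) = 1.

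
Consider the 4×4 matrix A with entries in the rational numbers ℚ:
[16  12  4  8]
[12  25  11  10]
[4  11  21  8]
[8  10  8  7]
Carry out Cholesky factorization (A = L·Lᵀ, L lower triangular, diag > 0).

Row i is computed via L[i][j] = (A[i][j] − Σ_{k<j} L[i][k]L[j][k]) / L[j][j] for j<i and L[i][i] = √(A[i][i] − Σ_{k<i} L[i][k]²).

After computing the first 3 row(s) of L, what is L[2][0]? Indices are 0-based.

L[2][0] = 1

Step 1: L[0][0] = √(16) = 4.
  L[1][0] = (12) / L[0][0] = 3.
Step 2: L[1][1] = √(16) = 4.
  L[2][0] = (4) / L[0][0] = 1.
  L[2][1] = (8) / L[1][1] = 2.
Step 3: L[2][2] = √(16) = 4.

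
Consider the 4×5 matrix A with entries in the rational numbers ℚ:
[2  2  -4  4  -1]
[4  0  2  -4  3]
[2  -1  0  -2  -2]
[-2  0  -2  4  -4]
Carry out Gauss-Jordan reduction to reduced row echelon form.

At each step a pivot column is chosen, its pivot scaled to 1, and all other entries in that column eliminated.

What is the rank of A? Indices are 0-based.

[1] R0 /= 2  ⇒  (1, 1, -2, 2, -1/2)
     R1 -= 4·R0  ⇒  (0, -4, 10, -12, 5)
     R2 -= 2·R0  ⇒  (0, -3, 4, -6, -1)
     R3 -= -2·R0  ⇒  (0, 2, -6, 8, -5)
[2] R1 /= -4  ⇒  (0, 1, -5/2, 3, -5/4)
     R0 -= 1·R1  ⇒  (1, 0, 1/2, -1, 3/4)
     R2 -= -3·R1  ⇒  (0, 0, -7/2, 3, -19/4)
     R3 -= 2·R1  ⇒  (0, 0, -1, 2, -5/2)
[3] R2 /= -7/2  ⇒  (0, 0, 1, -6/7, 19/14)
     R0 -= 1/2·R2  ⇒  (1, 0, 0, -4/7, 1/14)
     R1 -= -5/2·R2  ⇒  (0, 1, 0, 6/7, 15/7)
     R3 -= -1·R2  ⇒  (0, 0, 0, 8/7, -8/7)
[4] R3 /= 8/7  ⇒  (0, 0, 0, 1, -1)
     R0 -= -4/7·R3  ⇒  (1, 0, 0, 0, -1/2)
     R1 -= 6/7·R3  ⇒  (0, 1, 0, 0, 3)
     R2 -= -6/7·R3  ⇒  (0, 0, 1, 0, 1/2)

rank = 4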